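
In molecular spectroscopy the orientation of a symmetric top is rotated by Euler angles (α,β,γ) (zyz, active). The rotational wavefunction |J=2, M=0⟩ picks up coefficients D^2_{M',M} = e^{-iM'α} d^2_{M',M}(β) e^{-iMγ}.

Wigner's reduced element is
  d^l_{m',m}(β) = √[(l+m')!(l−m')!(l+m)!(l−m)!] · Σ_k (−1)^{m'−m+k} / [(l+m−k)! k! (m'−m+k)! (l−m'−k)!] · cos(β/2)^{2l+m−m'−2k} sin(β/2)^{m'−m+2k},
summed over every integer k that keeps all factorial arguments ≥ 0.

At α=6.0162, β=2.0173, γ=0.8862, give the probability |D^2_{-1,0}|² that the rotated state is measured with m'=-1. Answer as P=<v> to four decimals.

P=0.2275

D^2_{-1,0}(6.0162,2.0173,0.8862) = e^{-i·-1·6.0162}·d^2_{-1,0}(2.0173)·e^{-i·0·0.8862}. Compute d first:
c=cos(2.0173/2)=0.533003, s=sin(2.0173/2)=0.846113; N=√[1·6·2·2]=4.898979
Admissible k: 1..2 (factorial args all ≥0)
  k=1: (−1)^0·4.8990/(2)·0.5330^3·0.8461^1 = +0.313830
  k=2: (−1)^1·4.8990/(2)·0.5330^1·0.8461^3 = -0.790844
d^2_{-1,0}(2.0173) = +0.313830 -0.790844 = -0.477014
|D^2_{-1,0}|² = |d^2_{-1,0}(β)|² = (-0.477014)² = 0.227543 (the z-rotation phases have unit modulus)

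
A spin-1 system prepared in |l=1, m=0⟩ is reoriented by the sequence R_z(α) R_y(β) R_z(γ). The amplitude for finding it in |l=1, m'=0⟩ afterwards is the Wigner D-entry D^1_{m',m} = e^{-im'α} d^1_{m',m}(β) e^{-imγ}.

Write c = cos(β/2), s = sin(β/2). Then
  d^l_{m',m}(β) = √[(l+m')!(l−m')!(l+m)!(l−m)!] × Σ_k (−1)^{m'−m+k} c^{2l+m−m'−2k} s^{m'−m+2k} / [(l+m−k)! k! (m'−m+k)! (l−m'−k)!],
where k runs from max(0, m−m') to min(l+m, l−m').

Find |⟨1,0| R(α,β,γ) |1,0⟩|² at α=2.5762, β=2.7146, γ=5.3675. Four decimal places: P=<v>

Split into d^1_{0,0}(β=2.7146) × two z-phases.
c=cos(2.7146/2)=0.211878, s=sin(2.7146/2)=0.977296; N=√[1·1·1·1]=1.000000
The bounds max(0,m−m')=0 and min(l+m,l−m')=1 give 2 terms
  k=0: (−1)^0·1.0000/(1)·0.2119^2·0.9773^0 = +0.044892
  k=1: (−1)^1·1.0000/(1)·0.2119^0·0.9773^2 = -0.955108
d^1_{0,0}(2.7146) = +0.044892 -0.955108 = -0.910215
|D^1_{0,0}|² = |d^1_{0,0}(β)|² = (-0.910215)² = 0.828492 (the z-rotation phases have unit modulus)

P=0.8285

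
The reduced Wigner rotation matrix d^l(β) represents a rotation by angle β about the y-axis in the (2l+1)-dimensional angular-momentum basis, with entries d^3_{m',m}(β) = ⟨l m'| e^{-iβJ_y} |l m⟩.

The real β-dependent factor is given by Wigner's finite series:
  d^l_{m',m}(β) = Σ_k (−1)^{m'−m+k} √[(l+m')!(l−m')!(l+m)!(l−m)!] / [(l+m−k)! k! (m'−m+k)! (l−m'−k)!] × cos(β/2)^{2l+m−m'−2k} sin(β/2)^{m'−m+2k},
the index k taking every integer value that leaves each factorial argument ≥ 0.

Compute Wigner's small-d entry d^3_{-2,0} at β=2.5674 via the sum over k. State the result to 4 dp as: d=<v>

d=-0.3392

d^3_{-2,0}(β=2.5674) via Wigner's sum:
With c≡cos(β/2)=0.283169 and s≡sin(β/2)=0.959070, N=[1·120·6·6]^{1/2}=65.726707
The bounds max(0,m−m')=2 and min(l+m,l−m')=3 give 2 terms
  k=2: (−1)^0·65.7267/(12)·0.2832^4·0.9591^2 = +0.032392
  k=3: (−1)^1·65.7267/(12)·0.2832^2·0.9591^4 = -0.371580
d^3_{-2,0}(2.5674) = +0.032392 -0.371580 = -0.339188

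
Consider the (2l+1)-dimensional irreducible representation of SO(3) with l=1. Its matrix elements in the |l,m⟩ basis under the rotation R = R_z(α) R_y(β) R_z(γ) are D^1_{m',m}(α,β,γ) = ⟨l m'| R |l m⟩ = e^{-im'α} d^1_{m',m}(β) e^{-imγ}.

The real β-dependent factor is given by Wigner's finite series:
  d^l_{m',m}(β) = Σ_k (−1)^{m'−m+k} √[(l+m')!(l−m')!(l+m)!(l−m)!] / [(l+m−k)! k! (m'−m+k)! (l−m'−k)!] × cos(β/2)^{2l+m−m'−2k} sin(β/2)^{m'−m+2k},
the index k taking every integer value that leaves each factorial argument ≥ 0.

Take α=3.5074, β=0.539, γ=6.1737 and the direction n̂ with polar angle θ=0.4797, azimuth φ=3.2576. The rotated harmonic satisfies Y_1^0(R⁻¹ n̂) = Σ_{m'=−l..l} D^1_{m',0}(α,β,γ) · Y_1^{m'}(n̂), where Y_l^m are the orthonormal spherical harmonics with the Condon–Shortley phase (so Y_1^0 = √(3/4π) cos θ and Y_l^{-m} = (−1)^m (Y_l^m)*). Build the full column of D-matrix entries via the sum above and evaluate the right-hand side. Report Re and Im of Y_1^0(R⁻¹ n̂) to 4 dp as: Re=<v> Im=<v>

Re=0.4842 Im=0.0000

Need the full column D^1_{m',0} for m'=−1..1 at α=3.5074, β=0.539, γ=6.1737.
cos(β/2)=0.963904, sin(β/2)=0.266250
d^1_{-1,0}: single k=1 term ⇒ +0.362942;  D = -0.338928-0.129826i
d^1_{0,0}: k∈[0..1] ⇒ +0.929111 -0.070889 = +0.858222;  D = +0.858222+0.000000i
d^1_{1,0}: single k=0 term ⇒ -0.362942;  D = +0.338928-0.129826i
Y_1^{m'}(θ=0.4797,φ=3.2576) and Σ D·Y over m':
  (-0.3389-0.1298i)·(-0.1584+0.0185i)  (+0.8582+0.0000i)·(+0.4335+0.0000i)  (+0.3389-0.1298i)·(+0.1584+0.0185i)
Y_1^0(R⁻¹ n̂) = +0.484151+0.000000i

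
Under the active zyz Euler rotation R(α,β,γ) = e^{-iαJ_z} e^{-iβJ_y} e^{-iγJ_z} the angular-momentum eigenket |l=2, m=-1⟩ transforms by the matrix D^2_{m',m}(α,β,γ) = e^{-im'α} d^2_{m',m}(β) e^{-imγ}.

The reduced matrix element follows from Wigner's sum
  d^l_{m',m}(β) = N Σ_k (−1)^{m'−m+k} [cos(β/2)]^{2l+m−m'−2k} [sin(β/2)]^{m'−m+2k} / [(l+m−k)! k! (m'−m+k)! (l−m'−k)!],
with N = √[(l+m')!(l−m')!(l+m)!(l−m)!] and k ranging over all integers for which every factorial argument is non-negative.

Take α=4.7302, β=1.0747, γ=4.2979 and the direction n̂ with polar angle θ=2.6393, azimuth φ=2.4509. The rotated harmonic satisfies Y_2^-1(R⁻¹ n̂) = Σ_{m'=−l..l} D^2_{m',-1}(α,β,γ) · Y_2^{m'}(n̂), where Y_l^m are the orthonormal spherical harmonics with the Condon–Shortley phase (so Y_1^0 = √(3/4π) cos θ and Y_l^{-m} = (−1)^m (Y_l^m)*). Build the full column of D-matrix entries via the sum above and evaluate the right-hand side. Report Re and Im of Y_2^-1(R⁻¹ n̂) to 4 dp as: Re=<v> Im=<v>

Re=-0.0451 Im=0.3833

Need the full column D^2_{m',-1} for m'=−2..2 at α=4.7302, β=1.0747, γ=4.2979.
cos(β/2)=0.859068, sin(β/2)=0.511861
d^2_{-2,-1}: single k=1 term ⇒ +0.649030;  D = +0.240056+0.603004i
d^2_{-1,-1}: k∈[0..1] ⇒ +0.544641 -0.580071 = -0.035430;  D = +0.032679-0.013688i
d^2_{0,-1}: k∈[0..1] ⇒ -0.794897 +0.282202 = -0.512695;  D = +0.206474+0.469281i
d^2_{1,-1}: k∈[0..1] ⇒ +0.580071 -0.068645 = +0.511426;  D = +0.464377-0.214267i
d^2_{2,-1}: single k=0 term ⇒ -0.230417;  D = -0.100246-0.207467i
Y_2^{m'}(θ=2.6393,φ=2.4509) and Σ D·Y over m':
  (+0.2401+0.6030i)·(+0.0169+0.0879i)  (+0.0327-0.0137i)·(+0.2513+0.2077i)  (+0.2065+0.4693i)·(+0.4115+0.0000i)  (+0.4644-0.2143i)·(-0.2513+0.2077i)  (-0.1002-0.2075i)·(+0.0169-0.0879i)
Y_2^-1(R⁻¹ n̂) = -0.045082+0.383318i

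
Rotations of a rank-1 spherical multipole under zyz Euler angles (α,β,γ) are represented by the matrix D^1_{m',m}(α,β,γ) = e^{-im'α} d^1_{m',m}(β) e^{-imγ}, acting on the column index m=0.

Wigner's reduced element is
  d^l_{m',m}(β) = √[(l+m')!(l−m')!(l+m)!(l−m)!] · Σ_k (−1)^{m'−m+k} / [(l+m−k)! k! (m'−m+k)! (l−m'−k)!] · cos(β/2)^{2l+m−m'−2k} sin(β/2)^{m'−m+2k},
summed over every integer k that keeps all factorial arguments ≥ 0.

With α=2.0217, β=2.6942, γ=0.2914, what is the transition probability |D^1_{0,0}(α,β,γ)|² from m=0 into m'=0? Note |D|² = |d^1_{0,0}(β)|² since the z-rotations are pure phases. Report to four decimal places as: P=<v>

First d^1_{0,0}(β=2.6942), then the phase factors e^{-i(0)α} and e^{-i(0)γ}:
Half-angle: c=0.221835, s=0.975084. N=√(1·1·1·1)=1.000000
k: max(0,(0)−(0))=0 … min(1+(0),1−(0))=1
  k=0: (−1)^0·1.0000/(1)·0.2218^2·0.9751^0 = +0.049211
  k=1: (−1)^1·1.0000/(1)·0.2218^0·0.9751^2 = -0.950789
d^1_{0,0}(2.6942) = +0.049211 -0.950789 = -0.901578
|D^1_{0,0}|² = |d^1_{0,0}(β)|² = (-0.901578)² = 0.812843 (the z-rotation phases have unit modulus)

P=0.8128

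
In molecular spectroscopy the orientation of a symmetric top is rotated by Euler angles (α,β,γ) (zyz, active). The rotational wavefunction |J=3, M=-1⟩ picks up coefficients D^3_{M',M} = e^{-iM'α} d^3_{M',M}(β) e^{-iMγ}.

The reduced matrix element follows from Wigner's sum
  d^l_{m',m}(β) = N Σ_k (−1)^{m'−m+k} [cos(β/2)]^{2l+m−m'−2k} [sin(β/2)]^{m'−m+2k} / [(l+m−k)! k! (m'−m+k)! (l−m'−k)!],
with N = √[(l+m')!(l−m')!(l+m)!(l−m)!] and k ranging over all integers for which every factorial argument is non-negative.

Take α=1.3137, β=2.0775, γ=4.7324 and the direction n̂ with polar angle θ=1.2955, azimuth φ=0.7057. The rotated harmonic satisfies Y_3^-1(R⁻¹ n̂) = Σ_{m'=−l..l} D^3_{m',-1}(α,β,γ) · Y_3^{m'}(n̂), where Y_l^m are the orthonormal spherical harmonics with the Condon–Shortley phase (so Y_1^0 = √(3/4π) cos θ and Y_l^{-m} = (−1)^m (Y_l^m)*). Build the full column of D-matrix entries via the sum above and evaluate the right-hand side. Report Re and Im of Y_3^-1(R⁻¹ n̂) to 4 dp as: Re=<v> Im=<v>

Re=0.0974 Im=0.1145

Need the full column D^3_{m',-1} for m'=−3..3 at α=1.3137, β=2.0775, γ=4.7324.
cos(β/2)=0.507298, sin(β/2)=0.861771
d^3_{-3,-1}: single k=2 term ⇒ +0.190494;  D = -0.139216+0.130026i
d^3_{-2,-1}: k∈[1..2] ⇒ +0.091560 -0.528438 = -0.436878;  D = -0.207216-0.384609i
d^3_{-1,-1}: k∈[0..2] ⇒ +0.017044 -0.393483 +0.851617 = +0.475179;  D = +0.461886-0.111605i
d^3_{0,-1}: k∈[0..2] ⇒ -0.100299 +0.868313 -0.835242 = -0.067229;  D = -0.001345+0.067215i
d^3_{1,-1}: k∈[0..2] ⇒ +0.295112 -1.135489 +0.409591 = -0.430786;  D = +0.414352+0.117852i
d^3_{2,-1}: k∈[0..1] ⇒ -0.528438 +0.762468 = +0.234030;  D = -0.119158+0.201424i
d^3_{3,-1}: single k=0 term ⇒ +0.549716;  D = +0.386407+0.390996i
Y_3^{m'}(θ=1.2955,φ=0.7057) and Σ D·Y over m':
  (-0.1392+0.1300i)·(-0.1932-0.3177i)  (-0.2072-0.3846i)·(+0.0408-0.2540i)  (+0.4619-0.1116i)·(-0.1493+0.1272i)  (-0.0013+0.0672i)·(-0.2668+0.0000i)  (+0.4144+0.1179i)·(+0.1493+0.1272i)  (-0.1192+0.2014i)·(+0.0408+0.2540i)  (+0.3864+0.3910i)·(+0.1932-0.3177i)
Y_3^-1(R⁻¹ n̂) = +0.097361+0.114525i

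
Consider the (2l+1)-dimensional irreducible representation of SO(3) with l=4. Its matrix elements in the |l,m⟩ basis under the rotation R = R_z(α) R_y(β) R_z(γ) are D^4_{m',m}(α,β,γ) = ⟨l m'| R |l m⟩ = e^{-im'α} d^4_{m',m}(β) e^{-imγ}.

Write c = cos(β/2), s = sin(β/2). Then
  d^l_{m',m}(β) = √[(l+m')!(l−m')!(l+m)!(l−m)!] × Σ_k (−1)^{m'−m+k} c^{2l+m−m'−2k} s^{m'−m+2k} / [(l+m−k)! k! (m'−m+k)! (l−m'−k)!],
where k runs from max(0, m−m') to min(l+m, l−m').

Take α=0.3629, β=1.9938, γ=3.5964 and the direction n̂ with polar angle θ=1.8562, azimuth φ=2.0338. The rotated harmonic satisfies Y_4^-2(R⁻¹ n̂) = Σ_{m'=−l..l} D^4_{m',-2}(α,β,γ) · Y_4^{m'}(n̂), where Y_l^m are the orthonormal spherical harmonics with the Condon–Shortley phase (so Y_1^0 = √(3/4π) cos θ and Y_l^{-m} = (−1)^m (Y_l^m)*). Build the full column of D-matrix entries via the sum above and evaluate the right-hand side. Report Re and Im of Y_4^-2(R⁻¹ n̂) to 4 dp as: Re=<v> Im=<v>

Need the full column D^4_{m',-2} for m'=−4..4 at α=0.3629, β=1.9938, γ=3.5964.
cos(β/2)=0.542908, sin(β/2)=0.839792
d^4_{-4,-2}: single k=2 term ⇒ +0.095561;  D = -0.067910+0.067232i
d^4_{-3,-2}: k∈[1..2] ⇒ +0.043684 -0.313569 = -0.269885;  D = +0.111898-0.245595i
d^4_{-2,-2}: k∈[0..2] ⇒ +0.007548 -0.216712 +0.648163 = +0.438998;  D = -0.028348+0.438082i
d^4_{-1,-2}: k∈[0..2] ⇒ -0.049533 +0.592589 -0.945264 = -0.402207;  D = -0.118200-0.384447i
d^4_{0,-2}: k∈[0..2] ⇒ +0.171326 -1.093158 +0.980854 = +0.059023;  D = +0.036243+0.046585i
d^4_{1,-2}: k∈[0..2] ⇒ -0.395059 +1.417896 -0.678523 = +0.344313;  D = +0.294125+0.179003i
d^4_{2,-2}: k∈[0..2] ⇒ +0.648163 -1.240694 +0.247385 = -0.345146;  D = -0.339331-0.063086i
d^4_{3,-2}: k∈[0..1] ⇒ -0.750280 +0.598401 = -0.151878;  D = -0.149449+0.027054i
d^4_{4,-2}: single k=0 term ⇒ +0.547094;  D = +0.468688-0.282212i
Y_4^{m'}(θ=1.8562,φ=2.0338) and Σ D·Y over m':
  (-0.0679+0.0672i)·(-0.1041-0.3604i)  (+0.1119-0.2456i)·(-0.3062-0.0563i)  (-0.0283+0.4381i)·(+0.0824-0.1096i)  (-0.1182-0.3844i)·(-0.1396-0.2796i)  (+0.0362+0.0466i)·(+0.0891+0.0000i)  (+0.2941+0.1790i)·(+0.1396-0.2796i)  (-0.3393-0.0631i)·(+0.0824+0.1096i)  (-0.1494+0.0271i)·(+0.3062-0.0563i)  (+0.4687-0.2822i)·(-0.1041+0.3604i)
Y_4^-2(R⁻¹ n̂) = +0.019844+0.331814i

Re=0.0198 Im=0.3318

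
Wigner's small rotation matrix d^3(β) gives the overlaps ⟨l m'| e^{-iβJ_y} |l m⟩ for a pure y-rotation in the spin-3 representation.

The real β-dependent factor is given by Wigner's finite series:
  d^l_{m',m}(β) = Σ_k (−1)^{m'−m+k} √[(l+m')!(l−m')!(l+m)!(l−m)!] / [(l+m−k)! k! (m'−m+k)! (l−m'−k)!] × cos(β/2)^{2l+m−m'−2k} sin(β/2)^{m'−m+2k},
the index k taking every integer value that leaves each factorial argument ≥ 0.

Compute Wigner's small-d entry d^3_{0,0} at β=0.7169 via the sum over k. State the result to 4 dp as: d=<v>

d=-0.0598

d^3_{0,0}(β=0.7169) via Wigner's sum:
c=cos(0.7169/2)=0.936442, s=sin(0.7169/2)=0.350823; N=√[6·6·6·6]=36.000000
The bounds max(0,m−m')=0 and min(l+m,l−m')=3 give 4 terms
  k=0: (−1)^0·36.0000/(36)·0.9364^6·0.3508^0 = +0.674349
  k=1: (−1)^1·36.0000/(4)·0.9364^4·0.3508^2 = -0.851809
  k=2: (−1)^2·36.0000/(4)·0.9364^2·0.3508^4 = +0.119552
  k=3: (−1)^3·36.0000/(36)·0.9364^0·0.3508^6 = -0.001864
d^3_{0,0}(0.7169) = +0.674349 -0.851809 +0.119552 -0.001864 = -0.059772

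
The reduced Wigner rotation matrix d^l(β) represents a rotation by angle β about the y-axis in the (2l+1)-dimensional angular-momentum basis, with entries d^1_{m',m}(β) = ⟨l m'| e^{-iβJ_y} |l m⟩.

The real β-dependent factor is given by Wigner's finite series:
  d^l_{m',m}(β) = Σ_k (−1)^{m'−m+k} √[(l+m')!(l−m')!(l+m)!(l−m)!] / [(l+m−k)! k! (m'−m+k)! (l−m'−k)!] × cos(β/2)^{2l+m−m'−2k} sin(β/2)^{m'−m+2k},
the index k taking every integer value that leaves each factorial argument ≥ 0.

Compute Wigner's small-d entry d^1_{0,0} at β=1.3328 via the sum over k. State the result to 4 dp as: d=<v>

d=0.2358

d^1_{0,0}(β=1.3328) via Wigner's sum:
With c≡cos(β/2)=0.786052 and s≡sin(β/2)=0.618160, N=[1·1·1·1]^{1/2}=1.000000
k∈{0,1} keeps every argument non-negative
  k=0: (−1)^0·1.0000/(1)·0.7861^2·0.6182^0 = +0.617878
  k=1: (−1)^1·1.0000/(1)·0.7861^0·0.6182^2 = -0.382122
d^1_{0,0}(1.3328) = +0.617878 -0.382122 = +0.235756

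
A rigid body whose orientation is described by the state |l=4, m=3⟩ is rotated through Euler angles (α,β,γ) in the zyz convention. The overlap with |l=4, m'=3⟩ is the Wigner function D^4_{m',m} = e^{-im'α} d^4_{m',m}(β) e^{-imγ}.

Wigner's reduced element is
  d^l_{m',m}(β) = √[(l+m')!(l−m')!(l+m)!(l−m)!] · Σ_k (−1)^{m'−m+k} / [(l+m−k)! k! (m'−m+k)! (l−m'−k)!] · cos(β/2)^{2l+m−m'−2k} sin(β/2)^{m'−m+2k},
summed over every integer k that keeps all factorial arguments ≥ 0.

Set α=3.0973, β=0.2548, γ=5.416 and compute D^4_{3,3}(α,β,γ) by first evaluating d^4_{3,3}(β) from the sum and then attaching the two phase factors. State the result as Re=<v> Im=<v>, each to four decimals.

Re=0.7616 Im=-0.3284

D^4_{3,3}(3.0973,0.2548,5.416) = e^{-i·3·3.0973}·d^4_{3,3}(0.2548)·e^{-i·3·5.416}. Compute d first:
With c≡cos(β/2)=0.991896 and s≡sin(β/2)=0.127056, N=[5040·1·5040·1]^{1/2}=5040.000000
k∈{0,1} keeps every argument non-negative
  k=0: (−1)^0·5040.0000/(5040)·0.9919^8·0.1271^0 = +0.936974
  k=1: (−1)^1·5040.0000/(720)·0.9919^6·0.1271^2 = -0.107617
d^4_{3,3}(0.2548) = +0.936974 -0.107617 = +0.829357
D = (-0.991185-0.132487i)·(+0.829357)·(-0.857690+0.514167i) = +0.761557-0.328427i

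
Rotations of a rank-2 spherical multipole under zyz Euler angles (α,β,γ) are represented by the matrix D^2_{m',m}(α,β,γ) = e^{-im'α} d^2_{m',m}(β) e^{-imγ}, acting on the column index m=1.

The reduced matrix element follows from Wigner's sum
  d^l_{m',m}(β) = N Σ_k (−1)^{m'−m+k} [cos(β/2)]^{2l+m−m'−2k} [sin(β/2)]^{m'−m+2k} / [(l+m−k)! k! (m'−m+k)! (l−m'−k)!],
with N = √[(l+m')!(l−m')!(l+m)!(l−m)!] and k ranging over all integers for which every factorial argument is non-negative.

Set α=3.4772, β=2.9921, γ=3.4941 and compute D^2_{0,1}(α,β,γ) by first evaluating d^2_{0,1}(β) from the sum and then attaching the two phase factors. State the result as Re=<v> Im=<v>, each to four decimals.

Re=0.1693 Im=-0.0623

First d^2_{0,1}(β=2.9921), then the phase factors e^{-i(0)α} and e^{-i(1)γ}:
With c≡cos(β/2)=0.074677 and s≡sin(β/2)=0.997208, N=[2·2·6·1]^{1/2}=4.898979
k∈{1,2} keeps every argument non-negative
  k=1: (−1)^0·4.8990/(2)·0.0747^3·0.9972^1 = +0.001017
  k=2: (−1)^1·4.8990/(2)·0.0747^1·0.9972^3 = -0.181392
d^2_{0,1}(2.9921) = +0.001017 -0.181392 = -0.180375
Attach z-rotation phases: D = e^{-i(0)(3.4772)}·(-0.180375)·e^{-i(1)(3.4941)} = +0.169283-0.062275i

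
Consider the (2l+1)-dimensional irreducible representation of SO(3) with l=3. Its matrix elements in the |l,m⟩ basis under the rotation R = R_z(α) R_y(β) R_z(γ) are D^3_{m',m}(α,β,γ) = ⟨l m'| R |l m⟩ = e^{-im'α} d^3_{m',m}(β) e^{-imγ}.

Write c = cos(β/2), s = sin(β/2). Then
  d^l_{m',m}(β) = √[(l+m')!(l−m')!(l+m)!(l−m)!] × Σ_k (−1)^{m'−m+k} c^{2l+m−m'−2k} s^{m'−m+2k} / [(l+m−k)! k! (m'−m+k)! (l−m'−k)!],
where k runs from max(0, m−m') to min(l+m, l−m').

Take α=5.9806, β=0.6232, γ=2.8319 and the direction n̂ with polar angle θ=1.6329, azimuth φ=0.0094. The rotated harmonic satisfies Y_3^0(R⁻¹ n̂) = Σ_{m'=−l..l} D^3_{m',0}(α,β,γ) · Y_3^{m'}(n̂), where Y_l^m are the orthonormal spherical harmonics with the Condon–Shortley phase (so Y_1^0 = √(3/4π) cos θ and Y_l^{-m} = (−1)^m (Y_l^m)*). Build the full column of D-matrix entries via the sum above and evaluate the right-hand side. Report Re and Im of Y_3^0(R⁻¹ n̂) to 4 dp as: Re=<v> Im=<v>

Need the full column D^3_{m',0} for m'=−3..3 at α=5.9806, β=0.6232, γ=2.8319.
cos(β/2)=0.951844, sin(β/2)=0.306582
d^3_{-3,0}: single k=3 term ⇒ +0.111135;  D = +0.068406-0.087589i
d^3_{-2,0}: k∈[2..3] ⇒ +0.422588 -0.043841 = +0.378747;  D = +0.311484-0.215470i
d^3_{-1,0}: k∈[1..3] ⇒ +0.829787 -0.258255 +0.008931 = +0.580463;  D = +0.554092-0.172971i
d^3_{0,0}: k∈[0..3] ⇒ +0.743696 -0.694383 +0.072038 -0.000830 = +0.120520;  D = +0.120520+0.000000i
d^3_{1,0}: k∈[0..2] ⇒ -0.829787 +0.258255 -0.008931 = -0.580463;  D = -0.554092-0.172971i
d^3_{2,0}: k∈[0..1] ⇒ +0.422588 -0.043841 = +0.378747;  D = +0.311484+0.215470i
d^3_{3,0}: single k=0 term ⇒ -0.111135;  D = -0.068406-0.087589i
Y_3^{m'}(θ=1.6329,φ=0.0094) and Σ D·Y over m':
  (+0.0684-0.0876i)·(+0.4147-0.0117i)  (+0.3115-0.2155i)·(-0.0632+0.0012i)  (+0.5541-0.1730i)·(-0.3163+0.0030i)  (+0.1205+0.0000i)·(+0.0690+0.0000i)  (-0.5541-0.1730i)·(+0.3163+0.0030i)  (+0.3115+0.2155i)·(-0.0632-0.0012i)  (-0.0684-0.0876i)·(-0.4147-0.0117i)
Y_3^0(R⁻¹ n̂) = -0.325366-0.000000i

Re=-0.3254 Im=0.0000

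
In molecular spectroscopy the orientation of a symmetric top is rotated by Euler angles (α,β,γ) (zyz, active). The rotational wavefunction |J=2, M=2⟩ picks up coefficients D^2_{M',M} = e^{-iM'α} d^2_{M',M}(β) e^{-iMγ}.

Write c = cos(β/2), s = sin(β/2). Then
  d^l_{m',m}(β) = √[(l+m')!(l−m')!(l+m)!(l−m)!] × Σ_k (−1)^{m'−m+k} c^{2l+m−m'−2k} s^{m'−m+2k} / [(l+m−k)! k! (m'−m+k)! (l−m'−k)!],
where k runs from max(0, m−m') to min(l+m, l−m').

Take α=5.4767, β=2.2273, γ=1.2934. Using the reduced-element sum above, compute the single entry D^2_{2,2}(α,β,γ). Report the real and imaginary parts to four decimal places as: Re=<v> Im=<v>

Re=0.0213 Im=-0.0314

D^2_{2,2}(5.4767,2.2273,1.2934) = e^{-i·2·5.4767}·d^2_{2,2}(2.2273)·e^{-i·2·1.2934}. Compute d first:
c=cos(2.2273/2)=0.441389, s=sin(2.2273/2)=0.897316; N=√[24·1·24·1]=24.000000
k: max(0,(2)−(2))=0 … min(2+(2),2−(2))=0
  k=0: (−1)^0·24.0000/(24)·0.4414^4·0.8973^0 = +0.037957
d^2_{2,2}(2.2273) = +0.037957
Attach z-rotation phases: D = e^{-i(2)(5.4767)}·(+0.037957)·e^{-i(2)(1.2934)} = +0.021337-0.031392i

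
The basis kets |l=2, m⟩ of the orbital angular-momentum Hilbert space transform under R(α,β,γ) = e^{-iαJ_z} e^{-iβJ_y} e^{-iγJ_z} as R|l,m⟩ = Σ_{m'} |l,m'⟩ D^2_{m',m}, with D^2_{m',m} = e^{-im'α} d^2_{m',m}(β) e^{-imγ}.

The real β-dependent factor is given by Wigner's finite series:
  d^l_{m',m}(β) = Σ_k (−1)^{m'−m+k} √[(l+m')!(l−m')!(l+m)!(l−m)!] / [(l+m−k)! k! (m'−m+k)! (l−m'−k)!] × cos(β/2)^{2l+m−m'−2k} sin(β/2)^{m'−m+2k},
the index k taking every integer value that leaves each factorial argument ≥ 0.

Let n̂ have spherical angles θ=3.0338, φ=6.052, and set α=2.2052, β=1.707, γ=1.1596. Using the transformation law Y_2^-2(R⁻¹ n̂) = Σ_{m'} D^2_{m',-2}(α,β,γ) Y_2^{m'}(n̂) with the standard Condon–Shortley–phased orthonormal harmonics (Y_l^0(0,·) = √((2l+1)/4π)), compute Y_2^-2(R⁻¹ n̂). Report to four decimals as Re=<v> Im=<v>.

Need the full column D^2_{m',-2} for m'=−2..2 at α=2.2052, β=1.707, γ=1.1596.
cos(β/2)=0.657350, sin(β/2)=0.753586
d^2_{-2,-2}: single k=0 term ⇒ +0.186718;  D = +0.168420+0.080612i
d^2_{-1,-2}: single k=0 term ⇒ -0.428107;  D = +0.080006+0.420564i
d^2_{0,-2}: single k=0 term ⇒ +0.601082;  D = -0.409018+0.440459i
d^2_{1,-2}: single k=0 term ⇒ -0.562632;  D = -0.558980-0.064001i
d^2_{2,-2}: single k=0 term ⇒ +0.322501;  D = -0.160357-0.279808i
Y_2^{m'}(θ=3.0338,φ=6.052) and Σ D·Y over m':
  (+0.1684+0.0806i)·(+0.0040+0.0020i)  (+0.0800+0.4206i)·(-0.0804-0.0189i)  (-0.4090+0.4405i)·(+0.6198+0.0000i)  (-0.5590-0.0640i)·(+0.0804-0.0189i)  (-0.1604-0.2798i)·(+0.0040-0.0020i)
Y_2^-2(R⁻¹ n̂) = -0.298854+0.242962i

Re=-0.2989 Im=0.2430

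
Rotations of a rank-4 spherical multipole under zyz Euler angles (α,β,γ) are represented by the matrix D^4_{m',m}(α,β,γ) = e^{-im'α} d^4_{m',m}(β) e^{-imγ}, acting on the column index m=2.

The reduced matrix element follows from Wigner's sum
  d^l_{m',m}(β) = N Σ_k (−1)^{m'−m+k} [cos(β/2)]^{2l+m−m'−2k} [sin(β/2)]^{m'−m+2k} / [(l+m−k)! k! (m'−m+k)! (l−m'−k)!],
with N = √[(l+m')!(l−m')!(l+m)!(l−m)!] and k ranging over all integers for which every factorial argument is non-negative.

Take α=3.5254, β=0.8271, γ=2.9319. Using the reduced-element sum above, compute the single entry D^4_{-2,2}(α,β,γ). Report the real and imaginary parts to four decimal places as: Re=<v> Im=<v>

Re=0.0874 Im=0.2164

Split into d^4_{-2,2}(β=0.8271) × two z-phases.
Half-angle: c=0.915700, s=0.401863. N=√(2·720·720·2)=1440.000000
The bounds max(0,m−m')=4 and min(l+m,l−m')=6 give 3 terms
  k=4: (−1)^0·1440.0000/(96)·0.9157^4·0.4019^4 = +0.275052
  k=5: (−1)^1·1440.0000/(120)·0.9157^2·0.4019^6 = -0.042379
  k=6: (−1)^2·1440.0000/(1440)·0.9157^0·0.4019^8 = +0.000680
d^4_{-2,2}(0.8271) = +0.275052 -0.042379 +0.000680 = +0.233353
Phases: e^{-i·(-2)·3.5254}=+0.719569+0.694421i, e^{-i·(2)·2.9319}=+0.913339+0.407199i ⇒ D=+0.087377+0.216376i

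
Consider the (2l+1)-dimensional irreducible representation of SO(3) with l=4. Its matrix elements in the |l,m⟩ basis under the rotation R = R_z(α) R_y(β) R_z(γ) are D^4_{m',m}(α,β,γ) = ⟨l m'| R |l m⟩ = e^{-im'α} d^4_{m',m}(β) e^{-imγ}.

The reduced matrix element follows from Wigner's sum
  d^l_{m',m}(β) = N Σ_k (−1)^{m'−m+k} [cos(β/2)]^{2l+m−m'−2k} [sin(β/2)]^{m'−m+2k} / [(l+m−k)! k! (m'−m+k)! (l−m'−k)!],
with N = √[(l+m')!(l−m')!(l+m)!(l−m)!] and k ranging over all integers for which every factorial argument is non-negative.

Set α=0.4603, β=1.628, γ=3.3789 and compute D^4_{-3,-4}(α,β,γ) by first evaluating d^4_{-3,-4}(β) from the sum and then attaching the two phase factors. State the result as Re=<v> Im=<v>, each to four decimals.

First d^4_{-3,-4}(β=1.628), then the phase factors e^{-i(-3)α} and e^{-i(-4)γ}:
With c≡cos(β/2)=0.686596 and s≡sin(β/2)=0.727039, N=[1·5040·1·40320]^{1/2}=14255.272709
k: max(0,(-4)−(-3))=0 … min(4+(-4),4−(-3))=0
  k=0: (−1)^1·14255.2727/(5040)·0.6866^7·0.7270^1 = -0.147915
d^4_{-3,-4}(1.628) = -0.147915
Phases: e^{-i·(-3)·0.4603}=+0.188757+0.982024i, e^{-i·(-4)·3.3789}=+0.582310+0.812967i ⇒ D=+0.101830-0.107282i

Re=0.1018 Im=-0.1073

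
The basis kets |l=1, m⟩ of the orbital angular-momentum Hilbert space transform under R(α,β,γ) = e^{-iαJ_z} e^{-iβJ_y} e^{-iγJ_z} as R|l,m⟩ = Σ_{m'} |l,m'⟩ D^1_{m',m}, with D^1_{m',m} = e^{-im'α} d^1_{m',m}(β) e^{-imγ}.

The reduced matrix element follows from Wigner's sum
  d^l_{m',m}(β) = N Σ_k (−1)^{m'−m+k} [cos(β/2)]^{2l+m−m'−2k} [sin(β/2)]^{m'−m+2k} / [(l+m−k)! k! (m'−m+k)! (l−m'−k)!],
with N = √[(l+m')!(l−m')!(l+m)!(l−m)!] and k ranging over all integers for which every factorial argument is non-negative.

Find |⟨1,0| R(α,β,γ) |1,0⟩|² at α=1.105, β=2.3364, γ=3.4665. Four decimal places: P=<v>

P=0.4802

First d^1_{0,0}(β=2.3364), then the phase factors e^{-i(0)α} and e^{-i(0)γ}:
c=cos(2.3364/2)=0.391808, s=sin(2.3364/2)=0.920047; N=√[1·1·1·1]=1.000000
k∈{0,1} keeps every argument non-negative
  k=0: (−1)^0·1.0000/(1)·0.3918^2·0.9200^0 = +0.153514
  k=1: (−1)^1·1.0000/(1)·0.3918^0·0.9200^2 = -0.846486
d^1_{0,0}(2.3364) = +0.153514 -0.846486 = -0.692972
|D^1_{0,0}|² = |d^1_{0,0}(β)|² = (-0.692972)² = 0.480211 (the z-rotation phases have unit modulus)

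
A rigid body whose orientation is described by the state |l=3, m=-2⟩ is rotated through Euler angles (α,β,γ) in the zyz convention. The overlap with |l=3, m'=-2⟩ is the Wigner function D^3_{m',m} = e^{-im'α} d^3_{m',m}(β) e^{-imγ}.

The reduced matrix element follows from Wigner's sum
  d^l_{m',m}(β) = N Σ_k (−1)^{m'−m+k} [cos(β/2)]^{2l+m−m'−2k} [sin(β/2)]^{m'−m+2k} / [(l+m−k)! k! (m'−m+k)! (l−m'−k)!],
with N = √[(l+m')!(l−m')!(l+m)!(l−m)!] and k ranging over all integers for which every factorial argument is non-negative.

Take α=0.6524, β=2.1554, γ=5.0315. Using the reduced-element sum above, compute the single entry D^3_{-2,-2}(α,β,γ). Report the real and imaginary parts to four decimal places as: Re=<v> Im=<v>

Re=-0.0667 Im=0.1710

First d^3_{-2,-2}(β=2.1554), then the phase factors e^{-i(-2)α} and e^{-i(-2)γ}:
Half-angle: c=0.473356, s=0.880871. N=√(1·120·1·120)=120.000000
The bounds max(0,m−m')=0 and min(l+m,l−m')=1 give 2 terms
  k=0: (−1)^0·120.0000/(120)·0.4734^6·0.8809^0 = +0.011249
  k=1: (−1)^1·120.0000/(24)·0.4734^4·0.8809^2 = -0.194780
d^3_{-2,-2}(2.1554) = +0.011249 -0.194780 = -0.183531
Phases: e^{-i·(-2)·0.6524}=+0.262871+0.964831i, e^{-i·(-2)·5.0315}=-0.803156-0.595768i ⇒ D=-0.066748+0.170963i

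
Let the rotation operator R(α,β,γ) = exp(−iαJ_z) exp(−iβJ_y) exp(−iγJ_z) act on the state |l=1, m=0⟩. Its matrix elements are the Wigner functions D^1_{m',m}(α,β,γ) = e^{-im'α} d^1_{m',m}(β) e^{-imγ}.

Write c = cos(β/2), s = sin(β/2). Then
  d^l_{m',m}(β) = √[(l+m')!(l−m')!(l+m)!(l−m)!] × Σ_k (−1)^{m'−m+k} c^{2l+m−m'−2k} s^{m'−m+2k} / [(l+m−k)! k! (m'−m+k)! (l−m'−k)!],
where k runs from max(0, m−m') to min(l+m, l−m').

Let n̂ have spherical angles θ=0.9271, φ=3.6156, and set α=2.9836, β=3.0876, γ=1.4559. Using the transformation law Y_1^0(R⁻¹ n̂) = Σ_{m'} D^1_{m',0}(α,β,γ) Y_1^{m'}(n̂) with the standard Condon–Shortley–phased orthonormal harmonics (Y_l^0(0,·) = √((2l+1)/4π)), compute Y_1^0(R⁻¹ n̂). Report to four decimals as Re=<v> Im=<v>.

Need the full column D^1_{m',0} for m'=−1..1 at α=2.9836, β=3.0876, γ=1.4559.
cos(β/2)=0.026993, sin(β/2)=0.999636
d^1_{-1,0}: single k=1 term ⇒ +0.038160;  D = -0.037685+0.006004i
d^1_{0,0}: k∈[0..1] ⇒ +0.000729 -0.999271 = -0.998543;  D = -0.998543+0.000000i
d^1_{1,0}: single k=0 term ⇒ -0.038160;  D = +0.037685+0.006004i
Y_1^{m'}(θ=0.9271,φ=3.6156) and Σ D·Y over m':
  (-0.0377+0.0060i)·(-0.2459+0.1261i)  (-0.9985+0.0000i)·(+0.2932+0.0000i)  (+0.0377+0.0060i)·(+0.2459+0.1261i)
Y_1^0(R⁻¹ n̂) = -0.275793+0.000000i

Re=-0.2758 Im=0.0000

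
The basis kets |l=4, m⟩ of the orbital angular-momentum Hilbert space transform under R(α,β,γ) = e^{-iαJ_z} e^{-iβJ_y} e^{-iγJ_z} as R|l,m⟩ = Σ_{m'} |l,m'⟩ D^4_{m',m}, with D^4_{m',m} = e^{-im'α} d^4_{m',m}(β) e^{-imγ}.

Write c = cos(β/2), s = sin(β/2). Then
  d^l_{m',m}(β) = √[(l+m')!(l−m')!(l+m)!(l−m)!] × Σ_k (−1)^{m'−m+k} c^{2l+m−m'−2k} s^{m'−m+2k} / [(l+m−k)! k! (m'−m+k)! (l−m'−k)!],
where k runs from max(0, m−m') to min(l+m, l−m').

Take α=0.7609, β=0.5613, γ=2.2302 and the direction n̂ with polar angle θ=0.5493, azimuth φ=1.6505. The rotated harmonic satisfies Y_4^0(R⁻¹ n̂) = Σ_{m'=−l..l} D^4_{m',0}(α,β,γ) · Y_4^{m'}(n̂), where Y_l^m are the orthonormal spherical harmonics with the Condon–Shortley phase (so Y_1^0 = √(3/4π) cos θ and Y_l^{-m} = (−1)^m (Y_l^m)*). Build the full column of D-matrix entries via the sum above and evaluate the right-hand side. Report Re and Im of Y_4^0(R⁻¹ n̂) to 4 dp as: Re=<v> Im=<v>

Need the full column D^4_{m',0} for m'=−4..4 at α=0.7609, β=0.5613, γ=2.2302.
cos(β/2)=0.960876, sin(β/2)=0.276980
d^4_{-4,0}: single k=4 term ⇒ +0.041977;  D = -0.041776+0.004107i
d^4_{-3,0}: k∈[3..4] ⇒ +0.205943 -0.017112 = +0.188830;  D = -0.123358+0.142967i
d^4_{-2,0}: k∈[2..4] ⇒ +0.572825 -0.126927 +0.003955 = +0.449853;  D = +0.022032+0.449313i
d^4_{-1,0}: k∈[1..4] ⇒ +0.936772 -0.467034 +0.038807 -0.000537 = +0.508008;  D = +0.367907+0.350309i
d^4_{0,0}: k∈[0..4] ⇒ +0.726670 -0.966097 +0.180620 -0.006670 +0.000035 = -0.065442;  D = -0.065442+0.000000i
d^4_{1,0}: k∈[0..3] ⇒ -0.936772 +0.467034 -0.038807 +0.000537 = -0.508008;  D = -0.367907+0.350309i
d^4_{2,0}: k∈[0..2] ⇒ +0.572825 -0.126927 +0.003955 = +0.449853;  D = +0.022032-0.449313i
d^4_{3,0}: k∈[0..1] ⇒ -0.205943 +0.017112 = -0.188830;  D = +0.123358+0.142967i
d^4_{4,0}: single k=0 term ⇒ +0.041977;  D = -0.041776-0.004107i
Y_4^{m'}(θ=0.5493,φ=1.6505) and Σ D·Y over m':
  (-0.0418+0.0041i)·(+0.0312-0.0103i)  (-0.1234+0.1430i)·(+0.0360+0.1476i)  (+0.0220+0.4493i)·(-0.3684+0.0592i)  (+0.3679+0.3503i)·(-0.0351-0.4393i)  (-0.0654+0.0000i)·(-0.0320+0.0000i)  (-0.3679+0.3503i)·(+0.0351-0.4393i)  (+0.0220-0.4493i)·(-0.3684-0.0592i)  (+0.1234+0.1430i)·(-0.0360+0.1476i)  (-0.0418-0.0041i)·(+0.0312+0.0103i)
Y_4^0(R⁻¹ n̂) = +0.160991-0.000000i

Re=0.1610 Im=0.0000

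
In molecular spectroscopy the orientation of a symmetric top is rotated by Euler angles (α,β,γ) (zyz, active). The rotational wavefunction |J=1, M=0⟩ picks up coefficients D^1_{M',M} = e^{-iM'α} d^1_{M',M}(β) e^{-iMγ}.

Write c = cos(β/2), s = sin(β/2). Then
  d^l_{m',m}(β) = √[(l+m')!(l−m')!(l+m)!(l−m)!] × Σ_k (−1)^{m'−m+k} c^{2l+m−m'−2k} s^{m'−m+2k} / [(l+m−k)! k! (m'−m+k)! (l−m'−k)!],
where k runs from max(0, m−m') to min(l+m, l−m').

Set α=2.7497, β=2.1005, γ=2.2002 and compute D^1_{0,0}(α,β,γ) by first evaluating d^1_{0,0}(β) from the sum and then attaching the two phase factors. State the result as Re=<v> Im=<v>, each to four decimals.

Re=-0.5053 Im=0.0000

Split into d^1_{0,0}(β=2.1005) × two z-phases.
Half-angle: c=0.497354, s=0.867548. N=√(1·1·1·1)=1.000000
k: max(0,(0)−(0))=0 … min(1+(0),1−(0))=1
  k=0: (−1)^0·1.0000/(1)·0.4974^2·0.8675^0 = +0.247361
  k=1: (−1)^1·1.0000/(1)·0.4974^0·0.8675^2 = -0.752639
d^1_{0,0}(2.1005) = +0.247361 -0.752639 = -0.505278
Phases: e^{-i·(0)·2.7497}=+1.000000+0.000000i, e^{-i·(0)·2.2002}=+1.000000+0.000000i ⇒ D=-0.505278+0.000000i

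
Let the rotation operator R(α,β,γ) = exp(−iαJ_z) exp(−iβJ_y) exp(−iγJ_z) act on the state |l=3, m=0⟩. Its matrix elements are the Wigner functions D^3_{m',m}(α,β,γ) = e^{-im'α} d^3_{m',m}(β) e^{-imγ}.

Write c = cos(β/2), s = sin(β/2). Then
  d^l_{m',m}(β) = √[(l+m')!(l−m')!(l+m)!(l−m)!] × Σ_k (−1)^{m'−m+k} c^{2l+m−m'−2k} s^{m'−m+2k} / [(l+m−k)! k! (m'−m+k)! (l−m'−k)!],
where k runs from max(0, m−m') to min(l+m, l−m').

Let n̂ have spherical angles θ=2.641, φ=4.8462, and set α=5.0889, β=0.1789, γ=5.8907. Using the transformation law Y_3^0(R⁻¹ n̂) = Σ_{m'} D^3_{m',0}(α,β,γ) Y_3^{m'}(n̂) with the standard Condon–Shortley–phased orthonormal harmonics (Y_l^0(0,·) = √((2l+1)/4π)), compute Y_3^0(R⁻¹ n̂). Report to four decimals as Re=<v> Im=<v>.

Need the full column D^3_{m',0} for m'=−3..3 at α=5.0889, β=0.1789, γ=5.8907.
cos(β/2)=0.996002, sin(β/2)=0.089331
d^3_{-3,0}: single k=3 term ⇒ +0.003150;  D = -0.002848+0.001345i
d^3_{-2,0}: k∈[2..3] ⇒ +0.043013 -0.000346 = +0.042667;  D = -0.031131-0.029178i
d^3_{-1,0}: k∈[1..3] ⇒ +0.303314 -0.007320 +0.000020 = +0.296014;  D = +0.108838-0.275279i
d^3_{0,0}: k∈[0..3] ⇒ +0.976251 -0.070678 +0.000569 -0.000001 = +0.906140;  D = +0.906140+0.000000i
d^3_{1,0}: k∈[0..2] ⇒ -0.303314 +0.007320 -0.000020 = -0.296014;  D = -0.108838-0.275279i
d^3_{2,0}: k∈[0..1] ⇒ +0.043013 -0.000346 = +0.042667;  D = -0.031131+0.029178i
d^3_{3,0}: single k=0 term ⇒ -0.003150;  D = +0.002848+0.001345i
Y_3^{m'}(θ=2.641,φ=4.8462) and Σ D·Y over m':
  (-0.0028+0.0013i)·(-0.0180-0.0425i)  (-0.0311-0.0292i)·(+0.1992-0.0546i)  (+0.1088-0.2753i)·(+0.0589+0.4378i)  (+0.9061+0.0000i)·(-0.2777+0.0000i)  (-0.1088-0.2753i)·(-0.0589+0.4378i)  (-0.0311+0.0292i)·(+0.1992+0.0546i)  (+0.0028+0.0013i)·(+0.0180-0.0425i)
Y_3^0(R⁻¹ n̂) = -0.013128-0.000000i

Re=-0.0131 Im=0.0000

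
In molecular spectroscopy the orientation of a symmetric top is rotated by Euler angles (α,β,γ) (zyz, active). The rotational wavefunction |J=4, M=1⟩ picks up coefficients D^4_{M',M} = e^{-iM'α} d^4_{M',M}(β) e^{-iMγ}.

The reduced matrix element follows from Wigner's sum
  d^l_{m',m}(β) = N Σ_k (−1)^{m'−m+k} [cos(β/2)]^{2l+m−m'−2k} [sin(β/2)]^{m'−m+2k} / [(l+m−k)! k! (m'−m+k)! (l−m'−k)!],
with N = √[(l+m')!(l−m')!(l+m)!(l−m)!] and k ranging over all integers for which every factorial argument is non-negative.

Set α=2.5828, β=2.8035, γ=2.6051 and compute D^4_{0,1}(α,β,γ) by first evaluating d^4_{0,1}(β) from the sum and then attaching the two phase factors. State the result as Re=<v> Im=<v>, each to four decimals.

D^4_{0,1}(2.5828,2.8035,2.6051) = e^{-i·0·2.5828}·d^4_{0,1}(2.8035)·e^{-i·1·2.6051}. Compute d first:
With c≡cos(β/2)=0.168242 and s≡sin(β/2)=0.985746, N=[24·24·120·6]^{1/2}=643.987578
Admissible k: 1..4 (factorial args all ≥0)
  k=1: (−1)^0·643.9876/(144)·0.1682^7·0.9857^1 = +0.000017
  k=2: (−1)^1·643.9876/(24)·0.1682^5·0.9857^3 = -0.003464
  k=3: (−1)^2·643.9876/(24)·0.1682^3·0.9857^5 = +0.118931
  k=4: (−1)^3·643.9876/(144)·0.1682^1·0.9857^7 = -0.680463
d^4_{0,1}(2.8035) = +0.000017 -0.003464 +0.118931 -0.680463 = -0.564979
Attach z-rotation phases: D = e^{-i(0)(2.5828)}·(-0.564979)·e^{-i(1)(2.6051)} = +0.485603+0.288775i

Re=0.4856 Im=0.2888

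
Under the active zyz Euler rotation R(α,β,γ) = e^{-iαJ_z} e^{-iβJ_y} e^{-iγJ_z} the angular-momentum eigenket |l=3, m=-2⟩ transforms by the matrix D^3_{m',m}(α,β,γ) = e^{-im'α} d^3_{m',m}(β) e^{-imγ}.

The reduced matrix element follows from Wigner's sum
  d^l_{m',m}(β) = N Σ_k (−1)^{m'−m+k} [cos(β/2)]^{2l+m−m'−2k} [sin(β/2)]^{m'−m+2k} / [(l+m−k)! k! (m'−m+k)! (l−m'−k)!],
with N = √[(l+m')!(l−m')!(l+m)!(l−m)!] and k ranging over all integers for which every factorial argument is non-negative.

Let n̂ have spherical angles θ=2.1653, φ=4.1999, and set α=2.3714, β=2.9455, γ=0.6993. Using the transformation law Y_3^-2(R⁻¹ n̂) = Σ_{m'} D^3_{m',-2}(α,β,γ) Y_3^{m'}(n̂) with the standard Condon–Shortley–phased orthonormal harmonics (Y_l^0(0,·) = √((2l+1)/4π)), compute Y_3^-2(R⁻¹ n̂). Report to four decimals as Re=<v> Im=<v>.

Re=0.2110 Im=-0.3223

Need the full column D^3_{m',-2} for m'=−3..3 at α=2.3714, β=2.9455, γ=0.6993.
cos(β/2)=0.097889, sin(β/2)=0.995197
d^3_{-3,-2}: single k=1 term ⇒ +0.000022;  D = -0.000013+0.000017i
d^3_{-2,-2}: k∈[0..1] ⇒ +0.000001 -0.000455 = -0.000454;  D = -0.000449+0.000064i
d^3_{-1,-2}: k∈[0..1] ⇒ -0.000028 +0.005847 = +0.005819;  D = -0.004707-0.003421i
d^3_{0,-2}: k∈[0..1] ⇒ +0.000498 -0.051483 = -0.050985;  D = -0.008736-0.050231i
d^3_{1,-2}: k∈[0..1] ⇒ -0.005847 +0.302191 = +0.296343;  D = +0.166838-0.244918i
d^3_{2,-2}: k∈[0..1] ⇒ +0.046998 -0.971528 = -0.924530;  D = +0.905619-0.186038i
d^3_{3,-2}: single k=0 term ⇒ -0.234076;  D = -0.197373-0.125839i
Y_3^{m'}(θ=2.1653,φ=4.1999) and Σ D·Y over m':
  (-0.0000+0.0000i)·(+0.2371-0.0079i)  (-0.0004+0.0001i)·(+0.2039+0.3358i)  (-0.0047-0.0034i)·(-0.0746+0.1327i)  (-0.0087-0.0502i)·(+0.2992+0.0000i)  (+0.1668-0.2449i)·(+0.0746+0.1327i)  (+0.9056-0.1860i)·(+0.2039-0.3358i)  (-0.1974-0.1258i)·(-0.2371-0.0079i)
Y_3^-2(R⁻¹ n̂) = +0.211036-0.322297i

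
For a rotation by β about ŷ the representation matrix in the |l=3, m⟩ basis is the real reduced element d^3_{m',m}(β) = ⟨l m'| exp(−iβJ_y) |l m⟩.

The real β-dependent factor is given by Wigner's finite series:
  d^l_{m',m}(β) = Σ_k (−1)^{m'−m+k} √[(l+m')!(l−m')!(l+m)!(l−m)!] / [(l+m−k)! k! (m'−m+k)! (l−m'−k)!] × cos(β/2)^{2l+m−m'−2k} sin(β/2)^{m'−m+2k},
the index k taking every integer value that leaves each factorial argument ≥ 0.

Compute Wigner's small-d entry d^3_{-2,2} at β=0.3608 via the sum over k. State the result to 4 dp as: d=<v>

d=0.0050

d^3_{-2,2}(β=0.3608) via Wigner's sum:
c=cos(0.3608/2)=0.983772, s=sin(0.3608/2)=0.179423; N=√[1·120·120·1]=120.000000
k∈{4,5} keeps every argument non-negative
  k=4: (−1)^0·120.0000/(24)·0.9838^2·0.1794^4 = +0.005015
  k=5: (−1)^1·120.0000/(120)·0.9838^0·0.1794^6 = -0.000033
d^3_{-2,2}(0.3608) = +0.005015 -0.000033 = +0.004982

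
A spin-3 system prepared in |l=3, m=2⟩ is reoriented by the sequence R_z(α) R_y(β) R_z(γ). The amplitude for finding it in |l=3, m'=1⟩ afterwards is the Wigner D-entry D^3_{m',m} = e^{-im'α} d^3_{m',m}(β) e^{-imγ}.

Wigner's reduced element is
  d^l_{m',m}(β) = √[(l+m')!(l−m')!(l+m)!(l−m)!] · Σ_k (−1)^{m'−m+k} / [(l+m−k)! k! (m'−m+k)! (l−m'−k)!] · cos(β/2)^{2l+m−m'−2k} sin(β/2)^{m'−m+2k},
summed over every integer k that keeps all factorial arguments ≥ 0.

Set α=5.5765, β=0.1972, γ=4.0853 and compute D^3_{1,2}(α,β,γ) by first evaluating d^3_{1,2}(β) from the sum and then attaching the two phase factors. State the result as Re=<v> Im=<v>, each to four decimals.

Re=0.1133 Im=-0.2755

D^3_{1,2}(5.5765,0.1972,4.0853) = e^{-i·1·5.5765}·d^3_{1,2}(0.1972)·e^{-i·2·4.0853}. Compute d first:
With c≡cos(β/2)=0.995143 and s≡sin(β/2)=0.098440, N=[24·2·120·1]^{1/2}=75.894664
k: max(0,(2)−(1))=1 … min(3+(2),3−(1))=2
  k=1: (−1)^0·75.8947/(24)·0.9951^5·0.0984^1 = +0.303809
  k=2: (−1)^1·75.8947/(12)·0.9951^3·0.0984^3 = -0.005946
d^3_{1,2}(0.1972) = +0.303809 -0.005946 = +0.297863
Phases: e^{-i·(1)·5.5765}=+0.760518+0.649316i, e^{-i·(2)·4.0853}=-0.311355-0.950294i ⇒ D=+0.113263-0.275489i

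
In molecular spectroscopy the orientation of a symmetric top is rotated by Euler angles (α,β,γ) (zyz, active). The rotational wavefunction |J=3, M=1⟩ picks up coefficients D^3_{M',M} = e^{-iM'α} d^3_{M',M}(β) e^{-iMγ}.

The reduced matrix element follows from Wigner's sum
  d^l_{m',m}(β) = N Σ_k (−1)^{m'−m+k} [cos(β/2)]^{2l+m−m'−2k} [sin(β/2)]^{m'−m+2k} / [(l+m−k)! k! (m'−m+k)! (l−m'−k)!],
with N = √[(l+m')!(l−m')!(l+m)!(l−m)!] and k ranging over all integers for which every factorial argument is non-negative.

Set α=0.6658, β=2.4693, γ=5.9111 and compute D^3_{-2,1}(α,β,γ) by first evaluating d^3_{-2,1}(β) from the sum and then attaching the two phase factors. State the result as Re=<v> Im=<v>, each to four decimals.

Re=0.0783 Im=-0.5859

Split into d^3_{-2,1}(β=2.4693) × two z-phases.
Half-angle: c=0.329852, s=0.944033. N=√(1·120·24·2)=75.894664
Admissible k: 3..4 (factorial args all ≥0)
  k=3: (−1)^0·75.8947/(12)·0.3299^3·0.9440^3 = +0.190962
  k=4: (−1)^1·75.8947/(24)·0.3299^1·0.9440^5 = -0.782085
d^3_{-2,1}(2.4693) = +0.190962 -0.782085 = -0.591123
D = (+0.236922+0.971529i)·(-0.591123)·(+0.931571+0.363559i) = +0.078323-0.585911i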